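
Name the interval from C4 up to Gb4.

diminished fifth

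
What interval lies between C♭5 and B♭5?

major seventh

Counting letters C–D–E–F–G–A–B gives a seventh.
Cb→Bb = 11 semitones, exactly the major seventh.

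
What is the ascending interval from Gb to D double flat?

diminished fifth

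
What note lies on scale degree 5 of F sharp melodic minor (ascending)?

C#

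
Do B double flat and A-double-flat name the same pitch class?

No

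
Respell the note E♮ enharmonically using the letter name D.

D##

Plain D sits 2 semitones below E, so on the letter D the same pitch needs a double sharp: D##.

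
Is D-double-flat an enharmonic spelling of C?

Dbb is pitch class 0; C is pitch class 0.
All spellings map to pitch class 0, so they are enharmonically equivalent.

Yes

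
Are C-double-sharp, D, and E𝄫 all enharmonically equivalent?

Yes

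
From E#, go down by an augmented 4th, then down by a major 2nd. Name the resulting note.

An augmented fourth down from E# is B (letter B, 6 semitones down).
A major second down from B is A (letter A, 2 semitones down).

A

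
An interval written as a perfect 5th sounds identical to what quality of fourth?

A perfect fifth spans 7 semitones.
A fourth spanning 7 semitones is doubly augmented (the perfect fourth is 5).

doubly augmented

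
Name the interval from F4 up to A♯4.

augmented third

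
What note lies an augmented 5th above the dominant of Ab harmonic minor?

B

The dominant of Ab harmonic minor is Eb.
An augmented fifth (8 semitones) above Eb lands on the letter B, giving B.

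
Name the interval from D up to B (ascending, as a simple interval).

The letter names run D→B, a span of 5 letter steps, so the interval is some kind of sixth.
D to B is 9 semitones. A major sixth is 9, so 9 makes it major.

major sixth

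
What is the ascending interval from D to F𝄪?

The letter names run D→F, a span of 2 letter steps, so the interval is some kind of third.
D to F## is 5 semitones. A major third is 4, so 5 makes it augmented.

augmented third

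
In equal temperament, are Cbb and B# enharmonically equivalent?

Cbb is pitch class 10; B# is pitch class 0.
The pitch classes differ (10 vs. 0), so they are not enharmonic equivalents.

No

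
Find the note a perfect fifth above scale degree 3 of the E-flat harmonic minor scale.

Scale degree 3 of Eb harmonic minor is Gb.
A perfect fifth (7 semitones) above Gb lands on the letter D, giving Db.

Db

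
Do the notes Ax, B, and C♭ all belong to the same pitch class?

Yes

A## = pitch class 11 and B = pitch class 11 and Cb = pitch class 11 — the same pitch class, so they are enharmonic equivalents.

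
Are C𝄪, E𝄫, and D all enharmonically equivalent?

C## is pitch class 2; Ebb is pitch class 2; D is pitch class 2.
All spellings map to pitch class 2, so they are enharmonically equivalent.

Yes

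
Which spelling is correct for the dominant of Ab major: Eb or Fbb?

Each scale degree takes a distinct letter name. Degree 5 of a scale on A must use the letter E.
Eb and Fbb are enharmonically the same pitch, but only Eb uses the letter E, so it is the correct spelling here.

Eb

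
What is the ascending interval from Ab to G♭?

Counting letters A–B–C–D–E–F–G gives a seventh.
Ab→Gb = 10 semitones, 1 narrower than the major seventh (11), so minor.

minor seventh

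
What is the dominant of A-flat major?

The Ab major scale runs Ab Bb C Db Eb F G.
Degree 5 is Eb.

Eb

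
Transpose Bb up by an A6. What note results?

A sixth above B lands on the letter G.
An augmented sixth spans 10 semitones, so Bb moves to pitch class 8. On the letter G that is G#.

G#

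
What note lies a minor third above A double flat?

Cbb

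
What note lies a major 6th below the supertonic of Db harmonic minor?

Gb

The supertonic of Db harmonic minor is Eb.
A major sixth (9 semitones) below Eb lands on the letter G, giving Gb.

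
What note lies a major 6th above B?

G#

A sixth above B lands on the letter G.
A major sixth spans 9 semitones, so B moves to pitch class 8. On the letter G that is G#.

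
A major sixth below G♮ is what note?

Bb

A sixth below G lands on the letter B.
A major sixth spans 9 semitones, so G moves to pitch class 10. On the letter B that is Bb.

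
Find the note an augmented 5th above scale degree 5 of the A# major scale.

Scale degree 5 of A# major is E#.
An augmented fifth (8 semitones) above E# lands on the letter B, giving B##.

B##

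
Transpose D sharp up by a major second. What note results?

E#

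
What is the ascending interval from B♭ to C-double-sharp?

The letter names run B→C, a span of 1 letter step, so the interval is some kind of second.
Bb to C## is 4 semitones. A major second is 2, so 4 makes it doubly augmented.

doubly augmented second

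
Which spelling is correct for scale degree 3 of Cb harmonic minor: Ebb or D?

Ebb

Each scale degree takes a distinct letter name. Degree 3 of a scale on C must use the letter E.
Ebb and D are enharmonically the same pitch, but only Ebb uses the letter E, so it is the correct spelling here.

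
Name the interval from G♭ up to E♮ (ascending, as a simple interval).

augmented sixth

The letter names run G→E, a span of 5 letter steps, so the interval is some kind of sixth.
Gb to E is 10 semitones. A major sixth is 9, so 10 makes it augmented.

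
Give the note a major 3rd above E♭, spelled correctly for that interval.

E up a major third is G#, so the target letter is G.
From Eb, a major third is 4 semitones up: G.

G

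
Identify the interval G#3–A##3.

The letter names run G→A, a span of 1 letter step, so the interval is some kind of second.
G# to A## is 3 semitones. A major second is 2, so 3 makes it augmented.

augmented second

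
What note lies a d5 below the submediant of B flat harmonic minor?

The submediant of Bb harmonic minor is Gb.
A diminished fifth (6 semitones) below Gb lands on the letter C, giving C.

C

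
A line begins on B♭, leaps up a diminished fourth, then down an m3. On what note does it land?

A diminished fourth up from Bb is Ebb (letter E, 4 semitones up).
A minor third down from Ebb is Cb (letter C, 3 semitones down).

Cb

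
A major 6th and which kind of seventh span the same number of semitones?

A major sixth spans 9 semitones.
A seventh spanning 9 semitones is diminished (the major seventh is 11).

diminished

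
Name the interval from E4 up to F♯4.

major second

The letter names run E→F, a span of 1 letter step, so the interval is some kind of second.
E to F# is 2 semitones. A major second is 2, so 2 makes it major.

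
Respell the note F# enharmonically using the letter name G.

Gb

Plain G sits 1 semitone above F#, so on the letter G the same pitch needs a flat: Gb.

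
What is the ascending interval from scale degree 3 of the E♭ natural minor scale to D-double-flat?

diminished fifth

Scale degree 3 of Eb natural minor is Gb.
Gb up to Dbb: letters G→D make it a fifth; 6 semitones makes it diminished.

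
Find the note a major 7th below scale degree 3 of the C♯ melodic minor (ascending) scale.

F

Scale degree 3 of C# melodic minor (ascending) is E.
A major seventh (11 semitones) below E lands on the letter F, giving F.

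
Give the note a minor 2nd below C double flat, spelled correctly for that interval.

Bbb

A second below C lands on the letter B.
A minor second spans 1 semitone, so Cbb moves to pitch class 9. On the letter B that is Bbb.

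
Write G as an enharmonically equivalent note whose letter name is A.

Abb

G is pitch class 7. The letter A alone is pitch class 9.
To reach pitch class 7 from A requires an offset of -2 semitones, i.e. double flat: Abb.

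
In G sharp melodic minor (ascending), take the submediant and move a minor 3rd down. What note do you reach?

C##

The submediant of G# melodic minor (ascending) is E#.
A minor third (3 semitones) below E# lands on the letter C, giving C##.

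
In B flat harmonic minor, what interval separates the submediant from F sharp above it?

augmented seventh

The submediant of Bb harmonic minor is Gb.
Gb up to F#: letters G→F make it a seventh; 12 semitones makes it augmented.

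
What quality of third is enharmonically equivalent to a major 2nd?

diminished

A major second spans 2 semitones.
A third spanning 2 semitones is diminished (the major third is 4).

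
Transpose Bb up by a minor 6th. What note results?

A sixth above B lands on the letter G.
A minor sixth spans 8 semitones, so Bb moves to pitch class 6. On the letter G that is Gb.

Gb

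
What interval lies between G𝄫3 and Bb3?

The letter names run G→B, a span of 2 letter steps, so the interval is some kind of third.
Gbb to Bb is 5 semitones. A major third is 4, so 5 makes it augmented.

augmented third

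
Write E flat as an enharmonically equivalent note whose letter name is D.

D#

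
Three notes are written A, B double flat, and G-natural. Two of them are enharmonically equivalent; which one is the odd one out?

In 12-tone equal temperament, enharmonic equivalents share a pitch class. A is pitch class 9; Bbb is pitch class 9; G is pitch class 7.
A and Bbb share pitch class 9, while G is pitch class 7.

G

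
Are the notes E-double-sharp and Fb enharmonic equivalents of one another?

No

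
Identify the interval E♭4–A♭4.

perfect fourth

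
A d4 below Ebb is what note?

E down a perfect fourth is B, so the target letter is B.
From Ebb, a diminished fourth is 4 semitones down: Bb.

Bb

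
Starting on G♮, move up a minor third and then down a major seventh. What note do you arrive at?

A minor third up from G is Bb (letter B, 3 semitones up).
A major seventh down from Bb is Cb (letter C, 11 semitones down).

Cb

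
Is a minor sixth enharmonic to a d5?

A minor sixth spans 8 semitones; a diminished fifth spans 6.
The spans differ, so they are not enharmonic equivalents.

No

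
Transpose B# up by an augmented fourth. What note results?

E##

A fourth above B lands on the letter E.
An augmented fourth spans 6 semitones, so B# moves to pitch class 6. On the letter E that is E##.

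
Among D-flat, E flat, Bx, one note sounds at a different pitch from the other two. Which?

Eb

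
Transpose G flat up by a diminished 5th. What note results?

Dbb

G up a perfect fifth is D, so the target letter is D.
From Gb, a diminished fifth is 6 semitones up: Dbb.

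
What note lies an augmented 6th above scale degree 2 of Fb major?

E

Scale degree 2 of Fb major is Gb.
An augmented sixth (10 semitones) above Gb lands on the letter E, giving E.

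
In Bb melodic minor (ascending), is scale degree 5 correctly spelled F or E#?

F

Each scale degree takes a distinct letter name. Degree 5 of a scale on B must use the letter F.
F and E# are enharmonically the same pitch, but only F uses the letter F, so it is the correct spelling here.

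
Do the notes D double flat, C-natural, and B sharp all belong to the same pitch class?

Yes

Dbb is pitch class 0; C is pitch class 0; B# is pitch class 0.
All spellings map to pitch class 0, so they are enharmonically equivalent.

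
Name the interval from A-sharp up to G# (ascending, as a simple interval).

minor seventh

The letter names run A→G, a span of 6 letter steps, so the interval is some kind of seventh.
A# to G# is 10 semitones. A major seventh is 11, so 10 makes it minor.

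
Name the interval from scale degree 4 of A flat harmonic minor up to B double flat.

Scale degree 4 of Ab harmonic minor is Db.
Db up to Bbb: letters D→B make it a sixth; 8 semitones makes it minor.

minor sixth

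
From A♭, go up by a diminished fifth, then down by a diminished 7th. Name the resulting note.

F

A diminished fifth up from Ab is Ebb (letter E, 6 semitones up).
A diminished seventh down from Ebb is F (letter F, 9 semitones down).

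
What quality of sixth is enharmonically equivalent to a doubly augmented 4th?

diminished

A doubly augmented fourth spans 7 semitones.
A sixth spanning 7 semitones is diminished (the major sixth is 9).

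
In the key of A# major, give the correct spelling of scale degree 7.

G##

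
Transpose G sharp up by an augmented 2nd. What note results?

A second above G lands on the letter A.
An augmented second spans 3 semitones, so G# moves to pitch class 11. On the letter A that is A##.

A##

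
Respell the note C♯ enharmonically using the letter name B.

C# is pitch class 1. The letter B alone is pitch class 11.
To reach pitch class 1 from B requires an offset of +2 semitones, i.e. double sharp: B##.

B##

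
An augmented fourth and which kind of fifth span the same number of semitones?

An augmented fourth spans 6 semitones.
A fifth spanning 6 semitones is diminished (the perfect fifth is 7).

diminished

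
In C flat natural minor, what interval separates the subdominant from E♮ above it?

augmented seventh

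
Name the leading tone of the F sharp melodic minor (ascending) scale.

The F# melodic minor (ascending) scale runs F# G# A B C# D# E#.
Degree 7 is E#.

E#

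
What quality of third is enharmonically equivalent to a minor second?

doubly diminished

A minor second spans 1 semitone.
A third spanning 1 semitone is doubly diminished (the major third is 4).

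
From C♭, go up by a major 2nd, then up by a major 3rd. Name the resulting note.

A major second up from Cb is Db (letter D, 2 semitones up).
A major third up from Db is F (letter F, 4 semitones up).

F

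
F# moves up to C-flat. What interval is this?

Counting letters F–G–A–B–C gives a fifth.
F#→Cb = 5 semitones, 2 narrower than the perfect fifth (7), so doubly diminished.

doubly diminished fifth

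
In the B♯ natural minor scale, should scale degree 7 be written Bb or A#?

Each scale degree takes a distinct letter name. Degree 7 of a scale on B must use the letter A.
A# and Bb are enharmonically the same pitch, but only A# uses the letter A, so it is the correct spelling here.

A#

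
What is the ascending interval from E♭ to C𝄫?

Counting letters E–F–G–A–B–C gives a sixth.
Eb→Cbb = 7 semitones, 2 narrower than the major sixth (9), so diminished.

diminished sixth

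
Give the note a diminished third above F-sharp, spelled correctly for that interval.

Ab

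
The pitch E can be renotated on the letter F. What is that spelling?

E is pitch class 4. The letter F alone is pitch class 5.
To reach pitch class 4 from F requires an offset of -1 semitone, i.e. flat: Fb.

Fb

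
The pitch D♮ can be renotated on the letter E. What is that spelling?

Ebb

D is pitch class 2. The letter E alone is pitch class 4.
To reach pitch class 2 from E requires an offset of -2 semitones, i.e. double flat: Ebb.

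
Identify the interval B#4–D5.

diminished third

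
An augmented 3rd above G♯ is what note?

B##

G up a major third is B, so the target letter is B.
From G#, an augmented third is 5 semitones up: B##.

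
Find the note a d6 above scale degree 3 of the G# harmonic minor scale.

Scale degree 3 of G# harmonic minor is B.
A diminished sixth (7 semitones) above B lands on the letter G, giving Gb.

Gb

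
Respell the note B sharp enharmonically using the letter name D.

B# is pitch class 0. The letter D alone is pitch class 2.
To reach pitch class 0 from D requires an offset of -2 semitones, i.e. double flat: Dbb.

Dbb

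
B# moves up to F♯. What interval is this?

diminished fifth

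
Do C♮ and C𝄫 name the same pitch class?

Two spellings are enharmonically equivalent only if they share a pitch class.
Here C → 0, Cbb → 10; 0 ≠ 10, so they are not.

No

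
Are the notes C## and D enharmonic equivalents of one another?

Yes

C## = pitch class 2 and D = pitch class 2 — the same pitch class, so they are enharmonic equivalents.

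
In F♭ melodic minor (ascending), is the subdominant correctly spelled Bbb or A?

Each scale degree takes a distinct letter name. Degree 4 of a scale on F must use the letter B.
Bbb and A are enharmonically the same pitch, but only Bbb uses the letter B, so it is the correct spelling here.

Bbb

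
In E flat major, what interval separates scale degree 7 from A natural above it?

Scale degree 7 of Eb major is D.
D up to A: letters D→A make it a fifth; 7 semitones makes it perfect.

perfect fifth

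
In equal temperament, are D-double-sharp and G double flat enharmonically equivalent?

No

Two spellings are enharmonically equivalent only if they share a pitch class.
Here D## → 4, Gbb → 5; 4 ≠ 5, so they are not.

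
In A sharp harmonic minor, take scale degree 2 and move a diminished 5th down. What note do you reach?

E##

Scale degree 2 of A# harmonic minor is B#.
A diminished fifth (6 semitones) below B# lands on the letter E, giving E##.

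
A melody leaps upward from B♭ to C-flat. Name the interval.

The letter names run B→C, a span of 1 letter step, so the interval is some kind of second.
Bb to Cb is 1 semitone. A major second is 2, so 1 makes it minor.

minor second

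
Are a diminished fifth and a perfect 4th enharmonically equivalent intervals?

No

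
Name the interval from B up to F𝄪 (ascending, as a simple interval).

Counting letters B–C–D–E–F gives a fifth.
B→F## = 8 semitones, 1 wider than the perfect fifth (7), so augmented.

augmented fifth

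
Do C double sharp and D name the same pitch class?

Yes

C## = pitch class 2 and D = pitch class 2 — the same pitch class, so they are enharmonic equivalents.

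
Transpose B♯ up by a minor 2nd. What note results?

A second above B lands on the letter C.
A minor second spans 1 semitone, so B# moves to pitch class 1. On the letter C that is C#.

C#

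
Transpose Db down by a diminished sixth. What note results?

D down a major sixth is F, so the target letter is F.
From Db, a diminished sixth is 7 semitones down: F#.

F#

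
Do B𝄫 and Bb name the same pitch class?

No

Bbb is pitch class 9; Bb is pitch class 10.
The pitch classes differ (9 vs. 10), so they are not enharmonic equivalents.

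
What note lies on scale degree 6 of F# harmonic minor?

D

The F# harmonic minor scale runs F# G# A B C# D E#.
Degree 6 is D.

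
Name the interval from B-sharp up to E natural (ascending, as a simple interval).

The letter names run B→E, a span of 3 letter steps, so the interval is some kind of fourth.
B# to E is 4 semitones. A perfect fourth is 5, so 4 makes it diminished.

diminished fourth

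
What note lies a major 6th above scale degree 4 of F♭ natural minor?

Gb

Scale degree 4 of Fb natural minor is Bbb.
A major sixth (9 semitones) above Bbb lands on the letter G, giving Gb.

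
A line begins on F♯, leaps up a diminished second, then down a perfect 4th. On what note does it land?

Db

A diminished second up from F# is Gb (letter G, 0 semitones up).
A perfect fourth down from Gb is Db (letter D, 5 semitones down).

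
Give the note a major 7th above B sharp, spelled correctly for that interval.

A seventh above B lands on the letter A.
A major seventh spans 11 semitones, so B# moves to pitch class 11. On the letter A that is A##.

A##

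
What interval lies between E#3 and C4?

diminished sixth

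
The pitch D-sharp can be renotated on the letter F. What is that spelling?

Plain F sits 2 semitones above D#, so on the letter F the same pitch needs a double flat: Fbb.

Fbb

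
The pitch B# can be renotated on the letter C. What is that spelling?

Plain C sits at the same pitch as B#, so on the letter C the same pitch needs a natural: C.

C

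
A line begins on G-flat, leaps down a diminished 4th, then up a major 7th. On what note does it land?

A diminished fourth down from Gb is D (letter D, 4 semitones down).
A major seventh up from D is C# (letter C, 11 semitones up).

C#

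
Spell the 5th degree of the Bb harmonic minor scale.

Degree 5 takes the letter 4 steps above B, which is F.
In harmonic minor, degree 5 sits 7 semitones above the tonic. Bb + 7 semitones is pitch class 5, spelled on F as F.

F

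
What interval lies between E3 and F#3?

major second

The letter names run E→F, a span of 1 letter step, so the interval is some kind of second.
E to F# is 2 semitones. A major second is 2, so 2 makes it major.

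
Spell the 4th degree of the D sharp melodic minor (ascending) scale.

Degree 4 takes the letter 3 steps above D, which is G.
In melodic minor (ascending), degree 4 sits 5 semitones above the tonic. D# + 5 semitones is pitch class 8, spelled on G as G#.

G#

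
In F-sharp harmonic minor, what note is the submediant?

The F# harmonic minor scale runs F# G# A B C# D E#.
Degree 6 is D.

D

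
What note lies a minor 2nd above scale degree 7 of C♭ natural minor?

Scale degree 7 of Cb natural minor is Bbb.
A minor second (1 semitone) above Bbb lands on the letter C, giving Cbb.

Cbb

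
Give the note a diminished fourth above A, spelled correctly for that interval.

Db

A up a perfect fourth is D, so the target letter is D.
From A, a diminished fourth is 4 semitones up: Db.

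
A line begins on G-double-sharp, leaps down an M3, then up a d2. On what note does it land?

A major third down from G## is E# (letter E, 4 semitones down).
A diminished second up from E# is F (letter F, 0 semitones up).

F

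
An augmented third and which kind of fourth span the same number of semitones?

An augmented third spans 5 semitones.
A fourth spanning 5 semitones is perfect (the perfect fourth is 5).

perfect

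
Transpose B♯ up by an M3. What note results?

D##

B up a major third is D#, so the target letter is D.
From B#, a major third is 4 semitones up: D##.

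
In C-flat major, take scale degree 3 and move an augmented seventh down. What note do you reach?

Fbb

Scale degree 3 of Cb major is Eb.
An augmented seventh (12 semitones) below Eb lands on the letter F, giving Fbb.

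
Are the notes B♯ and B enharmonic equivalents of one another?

No

B# is pitch class 0; B is pitch class 11.
The pitch classes differ (0 vs. 11), so they are not enharmonic equivalents.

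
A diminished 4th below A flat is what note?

A fourth below A lands on the letter E.
A diminished fourth spans 4 semitones, so Ab moves to pitch class 4. On the letter E that is E.

E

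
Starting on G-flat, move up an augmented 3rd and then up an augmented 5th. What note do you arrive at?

F##

An augmented third up from Gb is B (letter B, 5 semitones up).
An augmented fifth up from B is F## (letter F, 8 semitones up).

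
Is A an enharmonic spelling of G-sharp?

Two spellings are enharmonically equivalent only if they share a pitch class.
Here A → 9, G# → 8; 8 ≠ 9, so they are not.

No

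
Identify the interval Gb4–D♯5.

Counting letters G–A–B–C–D gives a fifth.
Gb→D# = 9 semitones, 2 wider than the perfect fifth (7), so doubly augmented.

doubly augmented fifth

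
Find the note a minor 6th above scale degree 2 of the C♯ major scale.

Scale degree 2 of C# major is D#.
A minor sixth (8 semitones) above D# lands on the letter B, giving B.

B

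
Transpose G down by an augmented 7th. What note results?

G down a major seventh is Ab, so the target letter is A.
From G, an augmented seventh is 12 semitones down: Abb.

Abb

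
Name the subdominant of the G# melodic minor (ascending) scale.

Degree 4 takes the letter 3 steps above G, which is C.
In melodic minor (ascending), degree 4 sits 5 semitones above the tonic. G# + 5 semitones is pitch class 1, spelled on C as C#.

C#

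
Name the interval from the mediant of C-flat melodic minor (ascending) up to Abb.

perfect fourth

The mediant of Cb melodic minor (ascending) is Ebb.
Ebb up to Abb: letters E→A make it a fourth; 5 semitones makes it perfect.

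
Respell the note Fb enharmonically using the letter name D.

Fb is pitch class 4. The letter D alone is pitch class 2.
To reach pitch class 4 from D requires an offset of +2 semitones, i.e. double sharp: D##.

D##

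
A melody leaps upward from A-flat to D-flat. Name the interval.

perfect fourth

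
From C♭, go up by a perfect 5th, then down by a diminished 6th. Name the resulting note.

A perfect fifth up from Cb is Gb (letter G, 7 semitones up).
A diminished sixth down from Gb is B (letter B, 7 semitones down).

B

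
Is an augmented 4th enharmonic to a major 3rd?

An augmented fourth spans 6 semitones; a major third spans 4.
The spans differ, so they are not enharmonic equivalents.

No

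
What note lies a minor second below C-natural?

B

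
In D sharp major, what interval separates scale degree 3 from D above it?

Scale degree 3 of D# major is F##.
F## up to D: letters F→D make it a sixth; 7 semitones makes it diminished.

diminished sixth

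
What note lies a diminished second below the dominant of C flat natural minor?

F#

The dominant of Cb natural minor is Gb.
A diminished second (0 semitones) below Gb lands on the letter F, giving F#.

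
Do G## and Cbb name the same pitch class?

No

Two spellings are enharmonically equivalent only if they share a pitch class.
Here G## → 9, Cbb → 10; 9 ≠ 10, so they are not.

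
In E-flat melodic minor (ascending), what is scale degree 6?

C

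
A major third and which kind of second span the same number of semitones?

doubly augmented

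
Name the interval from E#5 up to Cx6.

Counting letters E–F–G–A–B–C gives a sixth.
E#→C## = 9 semitones, exactly the major sixth.

major sixth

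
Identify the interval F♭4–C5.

Counting letters F–G–A–B–C gives a fifth.
Fb→C = 8 semitones, 1 wider than the perfect fifth (7), so augmented.

augmented fifth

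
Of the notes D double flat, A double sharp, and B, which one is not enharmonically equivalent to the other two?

In 12-tone equal temperament, enharmonic equivalents share a pitch class. Dbb is pitch class 0; A## is pitch class 11; B is pitch class 11.
A## and B share pitch class 11, while Dbb is pitch class 0.

Dbb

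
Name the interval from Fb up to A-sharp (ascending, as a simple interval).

doubly augmented third

The letter names run F→A, a span of 2 letter steps, so the interval is some kind of third.
Fb to A# is 6 semitones. A major third is 4, so 6 makes it doubly augmented.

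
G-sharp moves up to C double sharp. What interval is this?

Counting letters G–A–B–C gives a fourth.
G#→C## = 6 semitones, 1 wider than the perfect fourth (5), so augmented.

augmented fourth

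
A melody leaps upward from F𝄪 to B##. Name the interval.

The letter names run F→B, a span of 3 letter steps, so the interval is some kind of fourth.
F## to B## is 6 semitones. A perfect fourth is 5, so 6 makes it augmented.

augmented fourth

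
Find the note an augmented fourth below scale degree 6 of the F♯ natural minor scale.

Ab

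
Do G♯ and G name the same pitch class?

Two spellings are enharmonically equivalent only if they share a pitch class.
Here G# → 8, G → 7; 7 ≠ 8, so they are not.

No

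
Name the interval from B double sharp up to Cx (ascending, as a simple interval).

Counting letters B–C gives a second.
B##→C## = 1 semitone, 1 narrower than the major second (2), so minor.

minor second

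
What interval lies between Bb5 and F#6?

Counting letters B–C–D–E–F gives a fifth.
Bb→F# = 8 semitones, 1 wider than the perfect fifth (7), so augmented.

augmented fifth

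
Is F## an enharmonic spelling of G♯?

F## is pitch class 7; G# is pitch class 8.
The pitch classes differ (7 vs. 8), so they are not enharmonic equivalents.

No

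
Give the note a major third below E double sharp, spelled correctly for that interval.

C##

E down a major third is C, so the target letter is C.
From E##, a major third is 4 semitones down: C##.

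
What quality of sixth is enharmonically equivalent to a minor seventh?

augmented

A minor seventh spans 10 semitones.
A sixth spanning 10 semitones is augmented (the major sixth is 9).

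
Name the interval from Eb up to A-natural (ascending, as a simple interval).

Counting letters E–F–G–A gives a fourth.
Eb→A = 6 semitones, 1 wider than the perfect fourth (5), so augmented.

augmented fourth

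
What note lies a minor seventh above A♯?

A seventh above A lands on the letter G.
A minor seventh spans 10 semitones, so A# moves to pitch class 8. On the letter G that is G#.

G#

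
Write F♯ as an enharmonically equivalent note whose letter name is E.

E##

F# is pitch class 6. The letter E alone is pitch class 4.
To reach pitch class 6 from E requires an offset of +2 semitones, i.e. double sharp: E##.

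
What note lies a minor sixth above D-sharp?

D up a major sixth is B, so the target letter is B.
From D#, a minor sixth is 8 semitones up: B.

B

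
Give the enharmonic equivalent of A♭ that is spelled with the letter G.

G#

Ab is pitch class 8. The letter G alone is pitch class 7.
To reach pitch class 8 from G requires an offset of +1 semitone, i.e. sharp: G#.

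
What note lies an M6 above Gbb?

Ebb

A sixth above G lands on the letter E.
A major sixth spans 9 semitones, so Gbb moves to pitch class 2. On the letter E that is Ebb.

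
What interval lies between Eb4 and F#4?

augmented second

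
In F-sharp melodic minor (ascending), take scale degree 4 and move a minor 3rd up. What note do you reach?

Scale degree 4 of F# melodic minor (ascending) is B.
A minor third (3 semitones) above B lands on the letter D, giving D.

D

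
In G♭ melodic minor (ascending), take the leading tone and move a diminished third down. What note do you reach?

D#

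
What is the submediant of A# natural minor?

F#

The A# natural minor scale runs A# B# C# D# E# F# G#.
Degree 6 is F#.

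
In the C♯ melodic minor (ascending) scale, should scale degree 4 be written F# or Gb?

F#

Each scale degree takes a distinct letter name. Degree 4 of a scale on C must use the letter F.
F# and Gb are enharmonically the same pitch, but only F# uses the letter F, so it is the correct spelling here.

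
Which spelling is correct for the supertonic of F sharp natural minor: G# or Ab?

G#

Each scale degree takes a distinct letter name. Degree 2 of a scale on F must use the letter G.
G# and Ab are enharmonically the same pitch, but only G# uses the letter G, so it is the correct spelling here.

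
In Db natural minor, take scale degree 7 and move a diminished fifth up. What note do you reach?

Scale degree 7 of Db natural minor is Cb.
A diminished fifth (6 semitones) above Cb lands on the letter G, giving Gbb.

Gbb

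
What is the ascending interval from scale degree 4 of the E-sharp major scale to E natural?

diminished fifth

Scale degree 4 of E# major is A#.
A# up to E: letters A→E make it a fifth; 6 semitones makes it diminished.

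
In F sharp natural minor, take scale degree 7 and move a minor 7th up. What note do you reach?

D

Scale degree 7 of F# natural minor is E.
A minor seventh (10 semitones) above E lands on the letter D, giving D.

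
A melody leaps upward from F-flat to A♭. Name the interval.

major third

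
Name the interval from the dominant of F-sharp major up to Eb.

The dominant of F# major is C#.
C# up to Eb: letters C→E make it a third; 2 semitones makes it diminished.

diminished third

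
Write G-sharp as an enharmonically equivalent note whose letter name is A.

Plain A sits 1 semitone above G#, so on the letter A the same pitch needs a flat: Ab.

Ab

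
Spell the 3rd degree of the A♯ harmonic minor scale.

C#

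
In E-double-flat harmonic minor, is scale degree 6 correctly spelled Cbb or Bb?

Cbb

Each scale degree takes a distinct letter name. Degree 6 of a scale on E must use the letter C.
Cbb and Bb are enharmonically the same pitch, but only Cbb uses the letter C, so it is the correct spelling here.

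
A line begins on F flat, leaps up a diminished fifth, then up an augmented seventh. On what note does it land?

Bb

A diminished fifth up from Fb is Cbb (letter C, 6 semitones up).
An augmented seventh up from Cbb is Bb (letter B, 12 semitones up).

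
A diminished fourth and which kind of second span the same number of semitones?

A diminished fourth spans 4 semitones.
A second spanning 4 semitones is doubly augmented (the major second is 2).

doubly augmented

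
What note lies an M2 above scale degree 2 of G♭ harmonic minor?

Scale degree 2 of Gb harmonic minor is Ab.
A major second (2 semitones) above Ab lands on the letter B, giving Bb.

Bb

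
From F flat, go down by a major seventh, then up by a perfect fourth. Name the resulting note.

Cbb

A major seventh down from Fb is Gbb (letter G, 11 semitones down).
A perfect fourth up from Gbb is Cbb (letter C, 5 semitones up).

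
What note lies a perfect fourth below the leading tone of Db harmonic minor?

G

The leading tone of Db harmonic minor is C.
A perfect fourth (5 semitones) below C lands on the letter G, giving G.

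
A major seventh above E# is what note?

D##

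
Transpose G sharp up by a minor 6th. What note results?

G up a major sixth is E, so the target letter is E.
From G#, a minor sixth is 8 semitones up: E.

E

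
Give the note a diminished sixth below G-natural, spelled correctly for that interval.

G down a major sixth is Bb, so the target letter is B.
From G, a diminished sixth is 7 semitones down: B#.

B#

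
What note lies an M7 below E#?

F#

A seventh below E lands on the letter F.
A major seventh spans 11 semitones, so E# moves to pitch class 6. On the letter F that is F#.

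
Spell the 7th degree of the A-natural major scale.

Degree 7 takes the letter 6 steps above A, which is G.
In major, degree 7 sits 11 semitones above the tonic. A + 11 semitones is pitch class 8, spelled on G as G#.

G#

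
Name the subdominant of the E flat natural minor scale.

The Eb natural minor scale runs Eb F Gb Ab Bb Cb Db.
Degree 4 is Ab.

Ab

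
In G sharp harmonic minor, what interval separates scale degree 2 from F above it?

diminished sixth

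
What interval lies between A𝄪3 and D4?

The letter names run A→D, a span of 3 letter steps, so the interval is some kind of fourth.
A## to D is 3 semitones. A perfect fourth is 5, so 3 makes it doubly diminished.

doubly diminished fourth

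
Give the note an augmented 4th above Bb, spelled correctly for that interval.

A fourth above B lands on the letter E.
An augmented fourth spans 6 semitones, so Bb moves to pitch class 4. On the letter E that is E.

E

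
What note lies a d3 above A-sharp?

C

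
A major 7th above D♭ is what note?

C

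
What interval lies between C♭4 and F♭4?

Counting letters C–D–E–F gives a fourth.
Cb→Fb = 5 semitones, exactly the perfect fourth.

perfect fourth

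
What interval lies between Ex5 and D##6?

minor seventh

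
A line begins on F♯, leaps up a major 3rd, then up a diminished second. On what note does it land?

Bb

A major third up from F# is A# (letter A, 4 semitones up).
A diminished second up from A# is Bb (letter B, 0 semitones up).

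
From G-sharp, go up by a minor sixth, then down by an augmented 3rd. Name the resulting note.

Cb

A minor sixth up from G# is E (letter E, 8 semitones up).
An augmented third down from E is Cb (letter C, 5 semitones down).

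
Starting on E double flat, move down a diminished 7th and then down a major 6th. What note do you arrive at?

Ab

A diminished seventh down from Ebb is F (letter F, 9 semitones down).
A major sixth down from F is Ab (letter A, 9 semitones down).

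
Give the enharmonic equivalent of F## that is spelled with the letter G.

F## is pitch class 7. The letter G alone is pitch class 7.
Pitch class 7 on G needs no accidental: G.

G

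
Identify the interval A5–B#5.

augmented second

Counting letters A–B gives a second.
A→B# = 3 semitones, 1 wider than the major second (2), so augmented.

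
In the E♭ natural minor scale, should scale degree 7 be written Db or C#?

Each scale degree takes a distinct letter name. Degree 7 of a scale on E must use the letter D.
Db and C# are enharmonically the same pitch, but only Db uses the letter D, so it is the correct spelling here.

Db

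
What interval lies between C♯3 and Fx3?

augmented fourth

The letter names run C→F, a span of 3 letter steps, so the interval is some kind of fourth.
C# to F## is 6 semitones. A perfect fourth is 5, so 6 makes it augmented.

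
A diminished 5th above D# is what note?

A

D up a perfect fifth is A, so the target letter is A.
From D#, a diminished fifth is 6 semitones up: A.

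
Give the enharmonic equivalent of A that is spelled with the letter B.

Bbb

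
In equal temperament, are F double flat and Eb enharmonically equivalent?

Fbb = pitch class 3 and Eb = pitch class 3 — the same pitch class, so they are enharmonic equivalents.

Yes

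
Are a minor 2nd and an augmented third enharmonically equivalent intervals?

A minor second spans 1 semitone; an augmented third spans 5.
The spans differ, so they are not enharmonic equivalents.

No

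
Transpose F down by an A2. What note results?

Ebb

F down a major second is Eb, so the target letter is E.
From F, an augmented second is 3 semitones down: Ebb.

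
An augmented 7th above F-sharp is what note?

E##

F up a major seventh is E, so the target letter is E.
From F#, an augmented seventh is 12 semitones up: E##.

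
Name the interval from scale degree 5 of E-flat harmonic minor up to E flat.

Scale degree 5 of Eb harmonic minor is Bb.
Bb up to Eb: letters B→E make it a fourth; 5 semitones makes it perfect.

perfect fourth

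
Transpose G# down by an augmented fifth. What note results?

A fifth below G lands on the letter C.
An augmented fifth spans 8 semitones, so G# moves to pitch class 0. On the letter C that is C.

C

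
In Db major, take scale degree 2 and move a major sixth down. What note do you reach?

Gb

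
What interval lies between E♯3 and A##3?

The letter names run E→A, a span of 3 letter steps, so the interval is some kind of fourth.
E# to A## is 6 semitones. A perfect fourth is 5, so 6 makes it augmented.

augmented fourth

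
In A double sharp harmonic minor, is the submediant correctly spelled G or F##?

F##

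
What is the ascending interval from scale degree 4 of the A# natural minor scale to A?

Scale degree 4 of A# natural minor is D#.
D# up to A: letters D→A make it a fifth; 6 semitones makes it diminished.

diminished fifth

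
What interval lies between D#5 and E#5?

major second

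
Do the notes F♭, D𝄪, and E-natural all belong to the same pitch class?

Fb = pitch class 4 and D## = pitch class 4 and E = pitch class 4 — the same pitch class, so they are enharmonic equivalents.

Yes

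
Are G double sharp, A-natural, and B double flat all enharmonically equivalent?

G## = pitch class 9 and A = pitch class 9 and Bbb = pitch class 9 — the same pitch class, so they are enharmonic equivalents.

Yes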